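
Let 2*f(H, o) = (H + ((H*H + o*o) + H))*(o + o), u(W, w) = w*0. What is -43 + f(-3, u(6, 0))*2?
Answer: -43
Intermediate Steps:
u(W, w) = 0
f(H, o) = o*(H² + o² + 2*H) (f(H, o) = ((H + ((H*H + o*o) + H))*(o + o))/2 = ((H + ((H² + o²) + H))*(2*o))/2 = ((H + (H + H² + o²))*(2*o))/2 = ((H² + o² + 2*H)*(2*o))/2 = (2*o*(H² + o² + 2*H))/2 = o*(H² + o² + 2*H))
-43 + f(-3, u(6, 0))*2 = -43 + (0*((-3)² + 0² + 2*(-3)))*2 = -43 + (0*(9 + 0 - 6))*2 = -43 + (0*3)*2 = -43 + 0*2 = -43 + 0 = -43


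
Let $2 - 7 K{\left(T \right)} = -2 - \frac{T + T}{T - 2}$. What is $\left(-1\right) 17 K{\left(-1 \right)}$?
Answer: $- \frac{34}{3} \approx -11.333$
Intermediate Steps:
$K{\left(T \right)} = \frac{4}{7} + \frac{2 T}{7 \left(-2 + T\right)}$ ($K{\left(T \right)} = \frac{2}{7} - \frac{-2 - \frac{T + T}{T - 2}}{7} = \frac{2}{7} - \frac{-2 - \frac{2 T}{-2 + T}}{7} = \frac{2}{7} + \left(\frac{2}{7} + \frac{2 T}{7 \left(-2 + T\right)}\right) = \frac{4}{7} + \frac{2 T}{7 \left(-2 + T\right)}$)
$\left(-1\right) 17 K{\left(-1 \right)} = \left(-1\right) 17 \frac{2 \left(-4 + 3 \left(-1\right)\right)}{7 \left(-2 - 1\right)} = - 17 \frac{2 \left(-4 - 3\right)}{7 \left(-3\right)} = - 17 \cdot \frac{2}{7} \left(- \frac{1}{3}\right) \left(-7\right) = \left(-17\right) \frac{2}{3} = - \frac{34}{3}$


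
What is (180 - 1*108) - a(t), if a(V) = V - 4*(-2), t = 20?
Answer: 44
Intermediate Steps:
a(V) = 8 + V (a(V) = V + 8 = 8 + V)
(180 - 1*108) - a(t) = (180 - 1*108) - (8 + 20) = (180 - 108) - 1*28 = 72 - 28 = 44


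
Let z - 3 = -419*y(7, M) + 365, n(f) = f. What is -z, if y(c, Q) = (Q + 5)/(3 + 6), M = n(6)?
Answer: 1297/9 ≈ 144.11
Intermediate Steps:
M = 6
y(c, Q) = 5/9 + Q/9 (y(c, Q) = (5 + Q)/9 = (5 + Q)*(⅑) = 5/9 + Q/9)
z = -1297/9 (z = 3 + (-419*(5/9 + (⅑)*6) + 365) = 3 + (-419*(5/9 + ⅔) + 365) = 3 + (-419*11/9 + 365) = 3 + (-4609/9 + 365) = 3 - 1324/9 = -1297/9 ≈ -144.11)
-z = -1*(-1297/9) = 1297/9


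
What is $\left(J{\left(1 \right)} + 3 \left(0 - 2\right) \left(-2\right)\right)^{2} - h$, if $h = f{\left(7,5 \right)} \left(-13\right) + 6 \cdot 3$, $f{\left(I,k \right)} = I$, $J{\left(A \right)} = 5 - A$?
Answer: $329$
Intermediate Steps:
$h = -73$ ($h = 7 \left(-13\right) + 6 \cdot 3 = -91 + 18 = -73$)
$\left(J{\left(1 \right)} + 3 \left(0 - 2\right) \left(-2\right)\right)^{2} - h = \left(\left(5 - 1\right) + 3 \left(0 - 2\right) \left(-2\right)\right)^{2} - -73 = \left(\left(5 - 1\right) + 3 \left(\left(-2\right) \left(-2\right)\right)\right)^{2} + 73 = \left(4 + 3 \cdot 4\right)^{2} + 73 = \left(4 + 12\right)^{2} + 73 = 16^{2} + 73 = 256 + 73 = 329$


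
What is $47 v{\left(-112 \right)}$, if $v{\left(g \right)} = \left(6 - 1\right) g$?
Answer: $-26320$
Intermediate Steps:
$v{\left(g \right)} = 5 g$
$47 v{\left(-112 \right)} = 47 \cdot 5 \left(-112\right) = 47 \left(-560\right) = -26320$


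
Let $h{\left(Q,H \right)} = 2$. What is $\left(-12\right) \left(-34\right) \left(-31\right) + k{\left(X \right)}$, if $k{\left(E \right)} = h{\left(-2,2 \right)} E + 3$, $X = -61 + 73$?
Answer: $-12621$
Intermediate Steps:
$X = 12$
$k{\left(E \right)} = 3 + 2 E$ ($k{\left(E \right)} = 2 E + 3 = 3 + 2 E$)
$\left(-12\right) \left(-34\right) \left(-31\right) + k{\left(X \right)} = \left(-12\right) \left(-34\right) \left(-31\right) + \left(3 + 2 \cdot 12\right) = 408 \left(-31\right) + \left(3 + 24\right) = -12648 + 27 = -12621$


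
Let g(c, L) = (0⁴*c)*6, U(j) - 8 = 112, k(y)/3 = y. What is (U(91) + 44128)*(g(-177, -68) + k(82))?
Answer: 10885008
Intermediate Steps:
k(y) = 3*y
U(j) = 120 (U(j) = 8 + 112 = 120)
g(c, L) = 0 (g(c, L) = (0*c)*6 = 0*6 = 0)
(U(91) + 44128)*(g(-177, -68) + k(82)) = (120 + 44128)*(0 + 3*82) = 44248*(0 + 246) = 44248*246 = 10885008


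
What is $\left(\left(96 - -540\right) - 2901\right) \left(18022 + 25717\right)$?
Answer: $-99068835$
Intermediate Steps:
$\left(\left(96 - -540\right) - 2901\right) \left(18022 + 25717\right) = \left(\left(96 + 540\right) - 2901\right) 43739 = \left(636 - 2901\right) 43739 = \left(-2265\right) 43739 = -99068835$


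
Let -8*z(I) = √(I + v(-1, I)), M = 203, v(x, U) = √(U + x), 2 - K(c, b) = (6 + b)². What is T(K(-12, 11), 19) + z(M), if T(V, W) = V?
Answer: -287 - √(203 + √202)/8 ≈ -288.84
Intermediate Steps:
K(c, b) = 2 - (6 + b)²
z(I) = -√(I + √(-1 + I))/8 (z(I) = -√(I + √(I - 1))/8 = -√(I + √(-1 + I))/8)
T(K(-12, 11), 19) + z(M) = (2 - (6 + 11)²) - √(203 + √(-1 + 203))/8 = (2 - 1*17²) - √(203 + √202)/8 = (2 - 1*289) - √(203 + √202)/8 = (2 - 289) - √(203 + √202)/8 = -287 - √(203 + √202)/8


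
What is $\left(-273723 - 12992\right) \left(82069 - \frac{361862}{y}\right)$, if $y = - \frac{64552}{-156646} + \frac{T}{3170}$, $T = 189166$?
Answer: $- \frac{12510595807843113805}{573783213} \approx -2.1804 \cdot 10^{10}$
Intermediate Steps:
$y = \frac{7459181769}{124141955}$ ($y = - \frac{64552}{-156646} + \frac{189166}{3170} = \left(-64552\right) \left(- \frac{1}{156646}\right) + 189166 \cdot \frac{1}{3170} = \frac{32276}{78323} + \frac{94583}{1585} = \frac{7459181769}{124141955} \approx 60.086$)
$\left(-273723 - 12992\right) \left(82069 - \frac{361862}{y}\right) = \left(-273723 - 12992\right) \left(82069 - \frac{361862}{\frac{7459181769}{124141955}}\right) = - 286715 \left(82069 - \frac{44922256120210}{7459181769}\right) = \left(-286715\right) \frac{567245332479851}{7459181769} = - \frac{12510595807843113805}{573783213}$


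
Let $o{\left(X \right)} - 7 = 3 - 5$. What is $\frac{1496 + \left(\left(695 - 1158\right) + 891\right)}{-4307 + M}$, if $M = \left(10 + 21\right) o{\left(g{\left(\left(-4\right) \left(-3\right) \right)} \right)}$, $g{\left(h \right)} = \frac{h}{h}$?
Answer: $- \frac{481}{1038} \approx -0.46339$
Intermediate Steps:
$g{\left(h \right)} = 1$
$o{\left(X \right)} = 5$ ($o{\left(X \right)} = 7 + \left(3 - 5\right) = 7 - 2 = 5$)
$M = 155$ ($M = \left(10 + 21\right) 5 = 31 \cdot 5 = 155$)
$\frac{1496 + \left(\left(695 - 1158\right) + 891\right)}{-4307 + M} = \frac{1496 + \left(\left(695 - 1158\right) + 891\right)}{-4307 + 155} = \frac{1496 + \left(-463 + 891\right)}{-4152} = \left(1496 + 428\right) \left(- \frac{1}{4152}\right) = 1924 \left(- \frac{1}{4152}\right) = - \frac{481}{1038}$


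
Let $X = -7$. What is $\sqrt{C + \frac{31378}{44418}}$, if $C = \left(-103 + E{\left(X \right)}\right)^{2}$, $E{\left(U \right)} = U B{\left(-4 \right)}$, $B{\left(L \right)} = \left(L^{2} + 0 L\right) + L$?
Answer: $\frac{\sqrt{17248446841890}}{22209} \approx 187.0$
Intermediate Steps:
$B{\left(L \right)} = L + L^{2}$ ($B{\left(L \right)} = \left(L^{2} + 0\right) + L = L^{2} + L = L + L^{2}$)
$E{\left(U \right)} = 12 U$ ($E{\left(U \right)} = U \left(- 4 \left(1 - 4\right)\right) = U \left(\left(-4\right) \left(-3\right)\right) = U 12 = 12 U$)
$C = 34969$ ($C = \left(-103 + 12 \left(-7\right)\right)^{2} = \left(-103 - 84\right)^{2} = \left(-187\right)^{2} = 34969$)
$\sqrt{C + \frac{31378}{44418}} = \sqrt{34969 + \frac{31378}{44418}} = \sqrt{34969 + 31378 \cdot \frac{1}{44418}} = \sqrt{34969 + \frac{15689}{22209}} = \sqrt{\frac{776642210}{22209}} = \frac{\sqrt{17248446841890}}{22209}$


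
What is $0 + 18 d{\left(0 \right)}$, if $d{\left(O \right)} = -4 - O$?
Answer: $-72$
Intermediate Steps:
$0 + 18 d{\left(0 \right)} = 0 + 18 \left(-4 - 0\right) = 0 + 18 \left(-4 + 0\right) = 0 + 18 \left(-4\right) = 0 - 72 = -72$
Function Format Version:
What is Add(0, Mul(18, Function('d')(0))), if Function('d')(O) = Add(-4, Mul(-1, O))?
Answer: -72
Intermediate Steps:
Add(0, Mul(18, Function('d')(0))) = Add(0, Mul(18, Add(-4, Mul(-1, 0)))) = Add(0, Mul(18, Add(-4, 0))) = Add(0, Mul(18, -4)) = Add(0, -72) = -72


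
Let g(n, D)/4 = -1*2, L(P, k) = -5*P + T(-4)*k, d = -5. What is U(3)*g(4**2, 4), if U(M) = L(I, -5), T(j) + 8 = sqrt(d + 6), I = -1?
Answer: -320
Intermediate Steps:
T(j) = -7 (T(j) = -8 + sqrt(-5 + 6) = -8 + sqrt(1) = -8 + 1 = -7)
L(P, k) = -7*k - 5*P (L(P, k) = -5*P - 7*k = -7*k - 5*P)
U(M) = 40 (U(M) = -7*(-5) - 5*(-1) = 35 + 5 = 40)
g(n, D) = -8 (g(n, D) = 4*(-1*2) = 4*(-2) = -8)
U(3)*g(4**2, 4) = 40*(-8) = -320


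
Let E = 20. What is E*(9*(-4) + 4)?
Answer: -640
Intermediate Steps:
E*(9*(-4) + 4) = 20*(9*(-4) + 4) = 20*(-36 + 4) = 20*(-32) = -640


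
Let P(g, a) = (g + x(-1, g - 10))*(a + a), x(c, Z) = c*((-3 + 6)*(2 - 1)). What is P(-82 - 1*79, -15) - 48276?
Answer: -43356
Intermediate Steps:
x(c, Z) = 3*c (x(c, Z) = c*(3*1) = c*3 = 3*c)
P(g, a) = 2*a*(-3 + g) (P(g, a) = (g + 3*(-1))*(a + a) = (g - 3)*(2*a) = (-3 + g)*(2*a) = 2*a*(-3 + g))
P(-82 - 1*79, -15) - 48276 = 2*(-15)*(-3 + (-82 - 1*79)) - 48276 = 2*(-15)*(-3 + (-82 - 79)) - 48276 = 2*(-15)*(-3 - 161) - 48276 = 2*(-15)*(-164) - 48276 = 4920 - 48276 = -43356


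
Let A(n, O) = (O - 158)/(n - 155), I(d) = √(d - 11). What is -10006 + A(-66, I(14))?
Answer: -2211168/221 - √3/221 ≈ -10005.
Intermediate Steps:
I(d) = √(-11 + d)
A(n, O) = (-158 + O)/(-155 + n)
-10006 + A(-66, I(14)) = -10006 + (-158 + √(-11 + 14))/(-155 - 66) = -10006 + (-158 + √3)/(-221) = -10006 - (-158 + √3)/221 = -10006 + (158/221 - √3/221) = -2211168/221 - √3/221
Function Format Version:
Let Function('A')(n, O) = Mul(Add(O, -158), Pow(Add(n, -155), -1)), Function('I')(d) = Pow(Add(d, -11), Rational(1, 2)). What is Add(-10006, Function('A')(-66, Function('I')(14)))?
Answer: Add(Rational(-2211168, 221), Mul(Rational(-1, 221), Pow(3, Rational(1, 2)))) ≈ -10005.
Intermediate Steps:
Function('I')(d) = Pow(Add(-11, d), Rational(1, 2))
Function('A')(n, O) = Mul(Pow(Add(-155, n), -1), Add(-158, O)) (Function('A')(n, O) = Mul(Add(-158, O), Pow(Add(-155, n), -1)) = Mul(Pow(Add(-155, n), -1), Add(-158, O)))
Add(-10006, Function('A')(-66, Function('I')(14))) = Add(-10006, Mul(Pow(Add(-155, -66), -1), Add(-158, Pow(Add(-11, 14), Rational(1, 2))))) = Add(-10006, Mul(Pow(-221, -1), Add(-158, Pow(3, Rational(1, 2))))) = Add(-10006, Mul(Rational(-1, 221), Add(-158, Pow(3, Rational(1, 2))))) = Add(-10006, Add(Rational(158, 221), Mul(Rational(-1, 221), Pow(3, Rational(1, 2))))) = Add(Rational(-2211168, 221), Mul(Rational(-1, 221), Pow(3, Rational(1, 2))))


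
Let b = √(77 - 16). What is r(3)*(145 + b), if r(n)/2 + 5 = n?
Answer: -580 - 4*√61 ≈ -611.24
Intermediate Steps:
r(n) = -10 + 2*n
b = √61 ≈ 7.8102
r(3)*(145 + b) = (-10 + 2*3)*(145 + √61) = (-10 + 6)*(145 + √61) = -4*(145 + √61) = -580 - 4*√61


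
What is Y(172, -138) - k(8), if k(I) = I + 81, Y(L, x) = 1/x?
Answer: -12283/138 ≈ -89.007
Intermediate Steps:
k(I) = 81 + I
Y(172, -138) - k(8) = 1/(-138) - (81 + 8) = -1/138 - 1*89 = -1/138 - 89 = -12283/138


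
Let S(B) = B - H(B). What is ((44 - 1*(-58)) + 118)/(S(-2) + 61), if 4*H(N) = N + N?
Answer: 11/3 ≈ 3.6667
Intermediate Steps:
H(N) = N/2 (H(N) = (N + N)/4 = (2*N)/4 = N/2)
S(B) = B/2 (S(B) = B - B/2 = B/2)
((44 - 1*(-58)) + 118)/(S(-2) + 61) = ((44 - 1*(-58)) + 118)/((½)*(-2) + 61) = ((44 + 58) + 118)/(-1 + 61) = (102 + 118)/60 = (1/60)*220 = 11/3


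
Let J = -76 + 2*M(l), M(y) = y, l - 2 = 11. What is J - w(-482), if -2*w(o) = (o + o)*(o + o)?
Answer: 464598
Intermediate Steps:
l = 13 (l = 2 + 11 = 13)
w(o) = -2*o² (w(o) = -(o + o)*(o + o)/2 = -2*o*2*o/2 = -2*o²)
J = -50 (J = -76 + 2*13 = -76 + 26 = -50)
J - w(-482) = -50 - (-2)*(-482)² = -50 - (-2)*232324 = -50 - 1*(-464648) = -50 + 464648 = 464598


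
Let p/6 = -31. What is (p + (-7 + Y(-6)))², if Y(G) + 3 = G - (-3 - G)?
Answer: 42025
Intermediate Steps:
Y(G) = 2*G (Y(G) = -3 + (G - (-3 - G)) = -3 + (G + (3 + G)) = -3 + (3 + 2*G) = 2*G)
p = -186 (p = 6*(-31) = -186)
(p + (-7 + Y(-6)))² = (-186 + (-7 + 2*(-6)))² = (-186 + (-7 - 12))² = (-186 - 19)² = (-205)² = 42025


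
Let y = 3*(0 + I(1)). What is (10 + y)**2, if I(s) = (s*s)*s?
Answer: 169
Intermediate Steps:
I(s) = s**3 (I(s) = s**2*s = s**3)
y = 3 (y = 3*(0 + 1**3) = 3*(0 + 1) = 3*1 = 3)
(10 + y)**2 = (10 + 3)**2 = 13**2 = 169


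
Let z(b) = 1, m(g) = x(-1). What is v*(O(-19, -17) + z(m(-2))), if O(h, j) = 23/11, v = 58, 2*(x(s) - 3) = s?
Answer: 1972/11 ≈ 179.27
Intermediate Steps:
x(s) = 3 + s/2
m(g) = 5/2 (m(g) = 3 + (½)*(-1) = 3 - ½ = 5/2)
O(h, j) = 23/11 (O(h, j) = 23*(1/11) = 23/11)
v*(O(-19, -17) + z(m(-2))) = 58*(23/11 + 1) = 58*(34/11) = 1972/11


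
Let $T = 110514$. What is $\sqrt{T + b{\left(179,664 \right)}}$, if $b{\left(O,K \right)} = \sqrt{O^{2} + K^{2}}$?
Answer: $\sqrt{110514 + \sqrt{472937}} \approx 333.47$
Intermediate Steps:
$b{\left(O,K \right)} = \sqrt{K^{2} + O^{2}}$
$\sqrt{T + b{\left(179,664 \right)}} = \sqrt{110514 + \sqrt{664^{2} + 179^{2}}} = \sqrt{110514 + \sqrt{440896 + 32041}} = \sqrt{110514 + \sqrt{472937}}$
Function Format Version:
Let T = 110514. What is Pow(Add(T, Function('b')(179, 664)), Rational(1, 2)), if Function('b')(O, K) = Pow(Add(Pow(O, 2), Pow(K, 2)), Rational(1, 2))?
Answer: Pow(Add(110514, Pow(472937, Rational(1, 2))), Rational(1, 2)) ≈ 333.47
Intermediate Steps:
Function('b')(O, K) = Pow(Add(Pow(K, 2), Pow(O, 2)), Rational(1, 2))
Pow(Add(T, Function('b')(179, 664)), Rational(1, 2)) = Pow(Add(110514, Pow(Add(Pow(664, 2), Pow(179, 2)), Rational(1, 2))), Rational(1, 2)) = Pow(Add(110514, Pow(Add(440896, 32041), Rational(1, 2))), Rational(1, 2)) = Pow(Add(110514, Pow(472937, Rational(1, 2))), Rational(1, 2))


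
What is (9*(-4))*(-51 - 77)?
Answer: 4608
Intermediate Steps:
(9*(-4))*(-51 - 77) = -36*(-128) = 4608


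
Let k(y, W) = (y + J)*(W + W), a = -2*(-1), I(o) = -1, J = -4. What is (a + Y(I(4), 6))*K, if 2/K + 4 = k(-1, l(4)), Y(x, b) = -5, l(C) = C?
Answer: 3/22 ≈ 0.13636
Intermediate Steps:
a = 2
k(y, W) = 2*W*(-4 + y) (k(y, W) = (y - 4)*(W + W) = (-4 + y)*(2*W) = 2*W*(-4 + y))
K = -1/22 (K = 2/(-4 + 2*4*(-4 - 1)) = 2/(-4 + 2*4*(-5)) = 2/(-4 - 40) = 2/(-44) = 2*(-1/44) = -1/22 ≈ -0.045455)
(a + Y(I(4), 6))*K = (2 - 5)*(-1/22) = -3*(-1/22) = 3/22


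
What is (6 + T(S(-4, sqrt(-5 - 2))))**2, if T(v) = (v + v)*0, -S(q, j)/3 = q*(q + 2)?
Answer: 36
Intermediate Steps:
S(q, j) = -3*q*(2 + q) (S(q, j) = -3*q*(q + 2) = -3*q*(2 + q))
T(v) = 0 (T(v) = (2*v)*0 = 0)
(6 + T(S(-4, sqrt(-5 - 2))))**2 = (6 + 0)**2 = 6**2 = 36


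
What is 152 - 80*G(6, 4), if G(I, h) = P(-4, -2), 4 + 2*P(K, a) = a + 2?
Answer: 312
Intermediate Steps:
P(K, a) = -1 + a/2 (P(K, a) = -2 + (a + 2)/2 = -2 + (2 + a)/2 = -2 + (1 + a/2) = -1 + a/2)
G(I, h) = -2 (G(I, h) = -1 + (1/2)*(-2) = -1 - 1 = -2)
152 - 80*G(6, 4) = 152 - 80*(-2) = 152 + 160 = 312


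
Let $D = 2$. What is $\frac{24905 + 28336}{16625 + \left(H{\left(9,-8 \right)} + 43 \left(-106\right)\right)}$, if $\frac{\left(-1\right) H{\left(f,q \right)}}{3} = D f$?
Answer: $\frac{53241}{12013} \approx 4.4319$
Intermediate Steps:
$H{\left(f,q \right)} = - 6 f$ ($H{\left(f,q \right)} = - 3 \cdot 2 f = - 6 f$)
$\frac{24905 + 28336}{16625 + \left(H{\left(9,-8 \right)} + 43 \left(-106\right)\right)} = \frac{24905 + 28336}{16625 + \left(\left(-6\right) 9 + 43 \left(-106\right)\right)} = \frac{53241}{16625 - 4612} = \frac{53241}{12013}$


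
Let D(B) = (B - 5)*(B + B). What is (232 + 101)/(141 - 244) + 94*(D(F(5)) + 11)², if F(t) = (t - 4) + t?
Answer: 5121445/103 ≈ 49723.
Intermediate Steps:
F(t) = -4 + 2*t (F(t) = (-4 + t) + t = -4 + 2*t)
D(B) = 2*B*(-5 + B) (D(B) = (-5 + B)*(2*B) = 2*B*(-5 + B))
(232 + 101)/(141 - 244) + 94*(D(F(5)) + 11)² = (232 + 101)/(141 - 244) + 94*(2*(-4 + 2*5)*(-5 + (-4 + 2*5)) + 11)² = 333/(-103) + 94*(2*(-4 + 10)*(-5 + (-4 + 10)) + 11)² = 333*(-1/103) + 94*(2*6*(-5 + 6) + 11)² = -333/103 + 94*(2*6*1 + 11)² = -333/103 + 94*(12 + 11)² = -333/103 + 94*23² = -333/103 + 94*529 = -333/103 + 49726 = 5121445/103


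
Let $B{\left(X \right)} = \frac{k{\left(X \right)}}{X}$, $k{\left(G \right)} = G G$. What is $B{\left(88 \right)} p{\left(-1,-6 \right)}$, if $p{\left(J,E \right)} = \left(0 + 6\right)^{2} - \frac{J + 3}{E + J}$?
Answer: $\frac{22352}{7} \approx 3193.1$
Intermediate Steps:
$k{\left(G \right)} = G^{2}$
$p{\left(J,E \right)} = 36 - \frac{3 + J}{E + J}$ ($p{\left(J,E \right)} = 6^{2} - \frac{3 + J}{E + J} = 36 - \frac{3 + J}{E + J}$)
$B{\left(X \right)} = X$ ($B{\left(X \right)} = \frac{X^{2}}{X} = X$)
$B{\left(88 \right)} p{\left(-1,-6 \right)} = 88 \frac{-3 + 35 \left(-1\right) + 36 \left(-6\right)}{-6 - 1} = 88 \frac{-3 - 35 - 216}{-7} = 88 \left(\left(- \frac{1}{7}\right) \left(-254\right)\right) = 88 \cdot \frac{254}{7} = \frac{22352}{7}$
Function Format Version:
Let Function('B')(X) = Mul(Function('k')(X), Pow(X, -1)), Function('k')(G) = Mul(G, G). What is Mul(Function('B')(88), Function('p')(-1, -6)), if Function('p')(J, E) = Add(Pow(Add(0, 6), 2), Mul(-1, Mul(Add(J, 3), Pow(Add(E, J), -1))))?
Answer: Rational(22352, 7) ≈ 3193.1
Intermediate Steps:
Function('k')(G) = Pow(G, 2)
Function('p')(J, E) = Add(36, Mul(-1, Pow(Add(E, J), -1), Add(3, J))) (Function('p')(J, E) = Add(Pow(6, 2), Mul(-1, Mul(Add(3, J), Pow(Add(E, J), -1)))) = Add(36, Mul(-1, Mul(Pow(Add(E, J), -1), Add(3, J)))) = Add(36, Mul(-1, Pow(Add(E, J), -1), Add(3, J))))
Function('B')(X) = X (Function('B')(X) = Mul(Pow(X, 2), Pow(X, -1)) = X)
Mul(Function('B')(88), Function('p')(-1, -6)) = Mul(88, Mul(Pow(Add(-6, -1), -1), Add(-3, Mul(35, -1), Mul(36, -6)))) = Mul(88, Mul(Pow(-7, -1), Add(-3, -35, -216))) = Mul(88, Mul(Rational(-1, 7), -254)) = Mul(88, Rational(254, 7)) = Rational(22352, 7)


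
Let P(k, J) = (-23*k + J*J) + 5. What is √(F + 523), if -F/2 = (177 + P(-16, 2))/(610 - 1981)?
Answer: √984571311/1371 ≈ 22.887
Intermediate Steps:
P(k, J) = 5 + J² - 23*k (P(k, J) = (-23*k + J²) + 5 = (J² - 23*k) + 5 = 5 + J² - 23*k)
F = 1108/1371 (F = -2*(177 + (5 + 2² - 23*(-16)))/(610 - 1981) = -2*(177 + (5 + 4 + 368))/(-1371) = -2*(177 + 377)*(-1)/1371 = -1108*(-1)/1371 = -2*(-554/1371) = 1108/1371 ≈ 0.80817)
√(F + 523) = √(1108/1371 + 523) = √(718141/1371) = √984571311/1371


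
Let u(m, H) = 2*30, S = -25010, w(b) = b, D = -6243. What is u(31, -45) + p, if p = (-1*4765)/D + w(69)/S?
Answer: 9486987683/156137430 ≈ 60.760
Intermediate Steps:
u(m, H) = 60
p = 118741883/156137430 (p = -1*4765/(-6243) + 69/(-25010) = -4765*(-1/6243) + 69*(-1/25010) = 4765/6243 - 69/25010 = 118741883/156137430 ≈ 0.76050)
u(31, -45) + p = 60 + 118741883/156137430 = 9486987683/156137430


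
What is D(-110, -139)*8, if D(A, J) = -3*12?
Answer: -288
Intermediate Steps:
D(A, J) = -36
D(-110, -139)*8 = -36*8 = -288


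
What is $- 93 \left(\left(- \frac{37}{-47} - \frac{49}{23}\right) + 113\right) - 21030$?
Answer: $- \frac{33958623}{1081} \approx -31414.0$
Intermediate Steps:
$- 93 \left(\left(- \frac{37}{-47} - \frac{49}{23}\right) + 113\right) - 21030 = - 93 \left(\left(\left(-37\right) \left(- \frac{1}{47}\right) - \frac{49}{23}\right) + 113\right) - 21030 = - 93 \left(\left(\frac{37}{47} - \frac{49}{23}\right) + 113\right) - 21030 = - 93 \left(- \frac{1452}{1081} + 113\right) - 21030 = \left(-93\right) \frac{120701}{1081} - 21030 = - \frac{11225193}{1081} - 21030 = - \frac{33958623}{1081}$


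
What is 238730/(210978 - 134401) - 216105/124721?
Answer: 13225971745/9550760017 ≈ 1.3848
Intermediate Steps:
238730/(210978 - 134401) - 216105/124721 = 238730/76577 - 216105*1/124721 = 238730*(1/76577) - 216105/124721 = 238730/76577 - 216105/124721 = 13225971745/9550760017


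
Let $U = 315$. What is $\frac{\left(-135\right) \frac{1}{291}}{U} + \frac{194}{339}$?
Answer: $\frac{131387}{230181} \approx 0.5708$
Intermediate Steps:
$\frac{\left(-135\right) \frac{1}{291}}{U} + \frac{194}{339} = \frac{\left(-135\right) \frac{1}{291}}{315} + \frac{194}{339} = \left(-135\right) \frac{1}{291} \cdot \frac{1}{315} + 194 \cdot \frac{1}{339} = \left(- \frac{45}{97}\right) \frac{1}{315} + \frac{194}{339} = - \frac{1}{679} + \frac{194}{339} = \frac{131387}{230181}$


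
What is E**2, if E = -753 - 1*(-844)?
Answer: 8281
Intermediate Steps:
E = 91 (E = -753 + 844 = 91)
E**2 = 91**2 = 8281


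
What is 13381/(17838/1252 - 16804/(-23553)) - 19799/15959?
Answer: 3144213135480173/3520372047049 ≈ 893.15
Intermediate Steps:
13381/(17838/1252 - 16804/(-23553)) - 19799/15959 = 13381/(17838*(1/1252) - 16804*(-1/23553)) - 19799*1/15959 = 13381/(8919/626 + 16804/23553) - 19799/15959 = 13381/(220588511/14744178) - 19799/15959 = 13381*(14744178/220588511) - 19799/15959 = 197291845818/220588511 - 19799/15959 = 3144213135480173/3520372047049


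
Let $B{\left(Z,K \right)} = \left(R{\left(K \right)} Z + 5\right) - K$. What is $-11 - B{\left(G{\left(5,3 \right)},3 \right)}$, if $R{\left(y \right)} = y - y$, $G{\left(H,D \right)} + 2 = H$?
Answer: $-13$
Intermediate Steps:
$G{\left(H,D \right)} = -2 + H$
$R{\left(y \right)} = 0$
$B{\left(Z,K \right)} = 5 - K$ ($B{\left(Z,K \right)} = \left(0 Z + 5\right) - K = \left(0 + 5\right) - K = 5 - K$)
$-11 - B{\left(G{\left(5,3 \right)},3 \right)} = -11 - \left(5 - 3\right) = -11 - 2 = -13$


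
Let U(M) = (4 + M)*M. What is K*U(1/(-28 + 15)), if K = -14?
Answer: 714/169 ≈ 4.2249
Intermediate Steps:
U(M) = M*(4 + M)
K*U(1/(-28 + 15)) = -14*(4 + 1/(-28 + 15))/(-28 + 15) = -14*(4 + 1/(-13))/(-13) = -(-14)*(4 - 1/13)/13 = -(-14)*51/(13*13) = -14*(-51/169) = 714/169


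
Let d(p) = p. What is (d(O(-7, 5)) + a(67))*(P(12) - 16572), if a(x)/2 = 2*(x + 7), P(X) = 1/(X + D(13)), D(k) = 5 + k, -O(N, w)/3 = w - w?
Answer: -73579532/15 ≈ -4.9053e+6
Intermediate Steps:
O(N, w) = 0 (O(N, w) = -3*(w - w) = -3*0 = 0)
P(X) = 1/(18 + X) (P(X) = 1/(X + (5 + 13)) = 1/(X + 18) = 1/(18 + X))
a(x) = 28 + 4*x (a(x) = 2*(2*(x + 7)) = 2*(2*(7 + x)) = 2*(14 + 2*x) = 28 + 4*x)
(d(O(-7, 5)) + a(67))*(P(12) - 16572) = (0 + (28 + 4*67))*(1/(18 + 12) - 16572) = (0 + (28 + 268))*(1/30 - 16572) = (0 + 296)*(1/30 - 16572) = 296*(-497159/30) = -73579532/15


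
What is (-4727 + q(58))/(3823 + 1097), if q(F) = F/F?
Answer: -2363/2460 ≈ -0.96057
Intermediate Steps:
q(F) = 1
(-4727 + q(58))/(3823 + 1097) = (-4727 + 1)/(3823 + 1097) = -4726/4920 = -4726*1/4920 = -2363/2460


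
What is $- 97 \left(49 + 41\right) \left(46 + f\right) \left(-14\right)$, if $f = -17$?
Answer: $3544380$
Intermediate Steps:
$- 97 \left(49 + 41\right) \left(46 + f\right) \left(-14\right) = - 97 \left(49 + 41\right) \left(46 - 17\right) \left(-14\right) = - 97 \cdot 90 \cdot 29 \left(-14\right) = \left(-97\right) 2610 \left(-14\right) = \left(-253170\right) \left(-14\right) = 3544380$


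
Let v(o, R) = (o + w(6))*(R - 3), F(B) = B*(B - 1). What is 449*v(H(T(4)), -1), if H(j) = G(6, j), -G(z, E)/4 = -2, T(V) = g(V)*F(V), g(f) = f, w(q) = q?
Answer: -25144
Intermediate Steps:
F(B) = B*(-1 + B)
T(V) = V²*(-1 + V) (T(V) = V*(V*(-1 + V)) = V²*(-1 + V))
G(z, E) = 8 (G(z, E) = -4*(-2) = 8)
H(j) = 8
v(o, R) = (-3 + R)*(6 + o) (v(o, R) = (o + 6)*(R - 3) = (6 + o)*(-3 + R) = (-3 + R)*(6 + o))
449*v(H(T(4)), -1) = 449*(-18 - 3*8 + 6*(-1) - 1*8) = 449*(-18 - 24 - 6 - 8) = 449*(-56) = -25144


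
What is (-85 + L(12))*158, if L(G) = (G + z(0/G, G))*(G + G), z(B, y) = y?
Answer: 77578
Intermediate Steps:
L(G) = 4*G² (L(G) = (G + G)*(G + G) = (2*G)*(2*G) = 4*G²)
(-85 + L(12))*158 = (-85 + 4*12²)*158 = (-85 + 4*144)*158 = (-85 + 576)*158 = 491*158 = 77578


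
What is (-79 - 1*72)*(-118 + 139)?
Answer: -3171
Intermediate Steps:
(-79 - 1*72)*(-118 + 139) = (-79 - 72)*21 = -151*21 = -3171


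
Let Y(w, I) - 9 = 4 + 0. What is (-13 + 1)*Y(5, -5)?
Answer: -156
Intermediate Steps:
Y(w, I) = 13 (Y(w, I) = 9 + (4 + 0) = 9 + 4 = 13)
(-13 + 1)*Y(5, -5) = (-13 + 1)*13 = -12*13 = -156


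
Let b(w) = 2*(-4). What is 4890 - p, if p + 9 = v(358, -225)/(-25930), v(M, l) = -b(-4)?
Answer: 63515539/12965 ≈ 4899.0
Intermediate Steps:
b(w) = -8
v(M, l) = 8 (v(M, l) = -1*(-8) = 8)
p = -116689/12965 (p = -9 + 8/(-25930) = -9 + 8*(-1/25930) = -9 - 4/12965 = -116689/12965 ≈ -9.0003)
4890 - p = 4890 - 1*(-116689/12965) = 4890 + 116689/12965 = 63515539/12965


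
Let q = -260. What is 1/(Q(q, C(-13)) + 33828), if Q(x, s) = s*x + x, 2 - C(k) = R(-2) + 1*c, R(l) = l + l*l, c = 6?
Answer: 1/35128 ≈ 2.8467e-5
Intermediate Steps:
R(l) = l + l²
C(k) = -6 (C(k) = 2 - (-2*(1 - 2) + 1*6) = 2 - (-2*(-1) + 6) = 2 - (2 + 6) = 2 - 1*8 = 2 - 8 = -6)
Q(x, s) = x + s*x
1/(Q(q, C(-13)) + 33828) = 1/(-260*(1 - 6) + 33828) = 1/(-260*(-5) + 33828) = 1/(1300 + 33828) = 1/35128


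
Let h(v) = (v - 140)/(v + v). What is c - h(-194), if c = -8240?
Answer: -1598727/194 ≈ -8240.9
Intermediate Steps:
h(v) = (-140 + v)/(2*v) (h(v) = (-140 + v)/((2*v)) = (-140 + v)*(1/(2*v)) = (-140 + v)/(2*v))
c - h(-194) = -8240 - (-140 - 194)/(2*(-194)) = -8240 - (-1)*(-334)/(2*194) = -8240 - 1*167/194 = -8240 - 167/194 = -1598727/194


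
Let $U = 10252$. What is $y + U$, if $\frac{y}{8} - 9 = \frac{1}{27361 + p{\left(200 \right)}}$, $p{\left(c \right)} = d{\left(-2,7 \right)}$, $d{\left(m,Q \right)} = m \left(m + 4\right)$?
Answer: $\frac{282433676}{27357} \approx 10324.0$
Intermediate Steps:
$d{\left(m,Q \right)} = m \left(4 + m\right)$
$p{\left(c \right)} = -4$ ($p{\left(c \right)} = - 2 \left(4 - 2\right) = \left(-2\right) 2 = -4$)
$y = \frac{1969712}{27357}$ ($y = 72 + \frac{8}{27361 - 4} = 72 + \frac{8}{27357} = \frac{1969712}{27357} \approx 72.0$)
$y + U = \frac{1969712}{27357} + 10252 = \frac{282433676}{27357}$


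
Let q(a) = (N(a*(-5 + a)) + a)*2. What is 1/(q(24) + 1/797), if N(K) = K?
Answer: 797/765121 ≈ 0.0010417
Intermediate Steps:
q(a) = 2*a + 2*a*(-5 + a) (q(a) = (a*(-5 + a) + a)*2 = (a + a*(-5 + a))*2 = 2*a + 2*a*(-5 + a))
1/(q(24) + 1/797) = 1/(2*24*(-4 + 24) + 1/797) = 1/(2*24*20 + 1/797) = 1/(960 + 1/797) = 1/(765121/797) = 797/765121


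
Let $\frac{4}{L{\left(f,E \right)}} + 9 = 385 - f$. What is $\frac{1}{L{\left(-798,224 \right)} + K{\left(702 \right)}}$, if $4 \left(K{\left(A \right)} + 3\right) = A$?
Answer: $\frac{1174}{202519} \approx 0.005797$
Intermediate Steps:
$L{\left(f,E \right)} = \frac{4}{376 - f}$ ($L{\left(f,E \right)} = \frac{4}{-9 - \left(-385 + f\right)} = \frac{4}{376 - f}$)
$K{\left(A \right)} = -3 + \frac{A}{4}$
$\frac{1}{L{\left(-798,224 \right)} + K{\left(702 \right)}} = \frac{1}{- \frac{4}{-376 - 798} + \left(-3 + \frac{1}{4} \cdot 702\right)} = \frac{1}{- \frac{4}{-1174} + \left(-3 + \frac{351}{2}\right)} = \frac{1}{\left(-4\right) \left(- \frac{1}{1174}\right) + \frac{345}{2}} = \frac{1}{\frac{2}{587} + \frac{345}{2}} = \frac{1}{\frac{202519}{1174}} = \frac{1174}{202519}$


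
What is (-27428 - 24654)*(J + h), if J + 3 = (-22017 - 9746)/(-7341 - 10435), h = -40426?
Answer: 18713951665781/8888 ≈ 2.1055e+9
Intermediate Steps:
J = -21565/17776 (J = -3 + (-22017 - 9746)/(-7341 - 10435) = -3 - 31763/(-17776) = -3 - 31763*(-1/17776) = -3 + 31763/17776 = -21565/17776 ≈ -1.2132)
(-27428 - 24654)*(J + h) = (-27428 - 24654)*(-21565/17776 - 40426) = -52082*(-718634141/17776) = 18713951665781/8888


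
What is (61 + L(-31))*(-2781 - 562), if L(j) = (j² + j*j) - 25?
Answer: -6545594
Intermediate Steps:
L(j) = -25 + 2*j² (L(j) = (j² + j²) - 25 = 2*j² - 25 = -25 + 2*j²)
(61 + L(-31))*(-2781 - 562) = (61 + (-25 + 2*(-31)²))*(-2781 - 562) = (61 + (-25 + 2*961))*(-3343) = (61 + (-25 + 1922))*(-3343) = (61 + 1897)*(-3343) = 1958*(-3343) = -6545594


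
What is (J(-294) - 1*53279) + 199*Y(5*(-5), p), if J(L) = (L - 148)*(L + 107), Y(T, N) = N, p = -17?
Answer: 25992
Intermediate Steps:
J(L) = (-148 + L)*(107 + L)
(J(-294) - 1*53279) + 199*Y(5*(-5), p) = ((-15836 + (-294)² - 41*(-294)) - 1*53279) + 199*(-17) = ((-15836 + 86436 + 12054) - 53279) - 3383 = (82654 - 53279) - 3383 = 29375 - 3383 = 25992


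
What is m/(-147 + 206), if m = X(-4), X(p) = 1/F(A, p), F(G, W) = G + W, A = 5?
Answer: 1/59 ≈ 0.016949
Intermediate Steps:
X(p) = 1/(5 + p)
m = 1 (m = 1/(5 - 4) = 1/1 = 1)
m/(-147 + 206) = 1/(-147 + 206) = 1/59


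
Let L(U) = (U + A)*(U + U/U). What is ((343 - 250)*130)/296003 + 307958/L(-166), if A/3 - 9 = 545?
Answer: -44086098137/36532690260 ≈ -1.2068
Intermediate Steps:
A = 1662 (A = 27 + 3*545 = 27 + 1635 = 1662)
L(U) = (1 + U)*(1662 + U) (L(U) = (U + 1662)*(U + U/U) = (1662 + U)*(U + 1) = (1662 + U)*(1 + U) = (1 + U)*(1662 + U))
((343 - 250)*130)/296003 + 307958/L(-166) = ((343 - 250)*130)/296003 + 307958/(1662 + (-166)² + 1663*(-166)) = (93*130)*(1/296003) + 307958/(1662 + 27556 - 276058) = 12090*(1/296003) + 307958/(-246840) = 12090/296003 + 307958*(-1/246840) = 12090/296003 - 153979/123420 = -44086098137/36532690260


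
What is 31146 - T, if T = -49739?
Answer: 80885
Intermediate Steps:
31146 - T = 31146 - 1*(-49739) = 31146 + 49739 = 80885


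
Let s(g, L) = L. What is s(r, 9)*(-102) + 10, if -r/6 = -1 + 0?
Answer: -908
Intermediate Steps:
r = 6 (r = -6*(-1 + 0) = -6*(-1) = 6)
s(r, 9)*(-102) + 10 = 9*(-102) + 10 = -918 + 10 = -908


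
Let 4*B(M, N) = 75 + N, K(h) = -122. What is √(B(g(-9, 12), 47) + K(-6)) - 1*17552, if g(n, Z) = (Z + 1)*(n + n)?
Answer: -17552 + I*√366/2 ≈ -17552.0 + 9.5656*I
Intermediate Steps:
g(n, Z) = 2*n*(1 + Z) (g(n, Z) = (1 + Z)*(2*n) = 2*n*(1 + Z))
B(M, N) = 75/4 + N/4 (B(M, N) = (75 + N)/4 = 75/4 + N/4)
√(B(g(-9, 12), 47) + K(-6)) - 1*17552 = √((75/4 + (¼)*47) - 122) - 1*17552 = √((75/4 + 47/4) - 122) - 17552 = √(61/2 - 122) - 17552 = √(-183/2) - 17552 = I*√366/2 - 17552 = -17552 + I*√366/2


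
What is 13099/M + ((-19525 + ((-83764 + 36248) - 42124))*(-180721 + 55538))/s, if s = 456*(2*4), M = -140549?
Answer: 1920686675119903/512722752 ≈ 3.7461e+6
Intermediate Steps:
s = 3648 (s = 456*8 = 3648)
13099/M + ((-19525 + ((-83764 + 36248) - 42124))*(-180721 + 55538))/s = 13099/(-140549) + ((-19525 + ((-83764 + 36248) - 42124))*(-180721 + 55538))/3648 = 13099*(-1/140549) + ((-19525 + (-47516 - 42124))*(-125183))*(1/3648) = -13099/140549 + ((-19525 - 89640)*(-125183))*(1/3648) = -13099/140549 - 109165*(-125183)*(1/3648) = -13099/140549 + 13665602195*(1/3648) = -13099/140549 + 13665602195/3648 = 1920686675119903/512722752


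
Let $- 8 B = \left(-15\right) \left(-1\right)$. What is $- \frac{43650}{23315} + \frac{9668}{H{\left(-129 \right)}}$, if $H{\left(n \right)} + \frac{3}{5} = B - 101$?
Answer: $- \frac{1839408830}{19300157} \approx -95.305$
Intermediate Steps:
$B = - \frac{15}{8}$ ($B = - \frac{\left(-15\right) \left(-1\right)}{8} = \left(- \frac{1}{8}\right) 15 = - \frac{15}{8} \approx -1.875$)
$H{\left(n \right)} = - \frac{4139}{40}$ ($H{\left(n \right)} = - \frac{3}{5} - \frac{823}{8} = - \frac{4139}{40}$)
$- \frac{43650}{23315} + \frac{9668}{H{\left(-129 \right)}} = - \frac{43650}{23315} + \frac{9668}{- \frac{4139}{40}} = \left(-43650\right) \frac{1}{23315} + 9668 \left(- \frac{40}{4139}\right) = - \frac{8730}{4663} - \frac{386720}{4139} = - \frac{1839408830}{19300157}$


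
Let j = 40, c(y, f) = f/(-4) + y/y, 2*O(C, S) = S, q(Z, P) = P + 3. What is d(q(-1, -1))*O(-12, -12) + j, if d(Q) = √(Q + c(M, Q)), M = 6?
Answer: 40 - 3*√10 ≈ 30.513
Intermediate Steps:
q(Z, P) = 3 + P
O(C, S) = S/2
c(y, f) = 1 - f/4 (c(y, f) = f*(-¼) + 1 = -f/4 + 1 = 1 - f/4)
d(Q) = √(1 + 3*Q/4) (d(Q) = √(Q + (1 - Q/4)) = √(1 + 3*Q/4))
d(q(-1, -1))*O(-12, -12) + j = (√(4 + 3*(3 - 1))/2)*((½)*(-12)) + 40 = (√(4 + 3*2)/2)*(-6) + 40 = (√(4 + 6)/2)*(-6) + 40 = (√10/2)*(-6) + 40 = -3*√10 + 40 = 40 - 3*√10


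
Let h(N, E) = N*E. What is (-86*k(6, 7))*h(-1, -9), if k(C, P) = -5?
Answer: 3870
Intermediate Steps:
h(N, E) = E*N
(-86*k(6, 7))*h(-1, -9) = (-86*(-5))*(-9*(-1)) = 430*9 = 3870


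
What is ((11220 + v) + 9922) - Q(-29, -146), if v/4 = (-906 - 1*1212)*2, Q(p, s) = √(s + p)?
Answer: 4198 - 5*I*√7 ≈ 4198.0 - 13.229*I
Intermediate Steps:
Q(p, s) = √(p + s)
v = -16944 (v = 4*((-906 - 1*1212)*2) = 4*((-906 - 1212)*2) = 4*(-2118*2) = 4*(-4236) = -16944)
((11220 + v) + 9922) - Q(-29, -146) = ((11220 - 16944) + 9922) - √(-29 - 146) = (-5724 + 9922) - √(-175) = 4198 - 5*I*√7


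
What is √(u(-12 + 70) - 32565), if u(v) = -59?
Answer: 4*I*√2039 ≈ 180.62*I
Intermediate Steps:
√(u(-12 + 70) - 32565) = √(-59 - 32565) = √(-32624) = 4*I*√2039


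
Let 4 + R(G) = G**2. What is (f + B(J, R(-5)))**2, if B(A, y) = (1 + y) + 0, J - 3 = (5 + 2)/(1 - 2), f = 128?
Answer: 22500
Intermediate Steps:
J = -4 (J = 3 + (5 + 2)/(1 - 2) = 3 + 7/(-1) = 3 + 7*(-1) = 3 - 7 = -4)
R(G) = -4 + G**2
B(A, y) = 1 + y
(f + B(J, R(-5)))**2 = (128 + (1 + (-4 + (-5)**2)))**2 = (128 + (1 + (-4 + 25)))**2 = (128 + (1 + 21))**2 = (128 + 22)**2 = 150**2 = 22500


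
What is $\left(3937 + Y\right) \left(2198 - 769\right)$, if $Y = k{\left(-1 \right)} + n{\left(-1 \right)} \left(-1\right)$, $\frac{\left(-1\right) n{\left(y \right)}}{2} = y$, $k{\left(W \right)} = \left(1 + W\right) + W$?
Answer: $5621686$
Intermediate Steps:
$k{\left(W \right)} = 1 + 2 W$
$n{\left(y \right)} = - 2 y$
$Y = -3$ ($Y = \left(1 + 2 \left(-1\right)\right) + \left(-2\right) \left(-1\right) \left(-1\right) = \left(1 - 2\right) + 2 \left(-1\right) = -1 - 2 = -3$)
$\left(3937 + Y\right) \left(2198 - 769\right) = \left(3937 - 3\right) \left(2198 - 769\right) = 3934 \cdot 1429 = 5621686$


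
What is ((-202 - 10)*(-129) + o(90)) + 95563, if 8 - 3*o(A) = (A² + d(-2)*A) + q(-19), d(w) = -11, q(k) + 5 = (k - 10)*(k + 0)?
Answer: 361085/3 ≈ 1.2036e+5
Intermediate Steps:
q(k) = -5 + k*(-10 + k) (q(k) = -5 + (k - 10)*(k + 0) = -5 + (-10 + k)*k = -5 + k*(-10 + k))
o(A) = -538/3 - A²/3 + 11*A/3 (o(A) = 8/3 - ((A² - 11*A) + (-5 + (-19)² - 10*(-19)))/3 = 8/3 - ((A² - 11*A) + (-5 + 361 + 190))/3 = 8/3 - ((A² - 11*A) + 546)/3 = 8/3 - (546 + A² - 11*A)/3 = 8/3 + (-182 - A²/3 + 11*A/3) = -538/3 - A²/3 + 11*A/3)
((-202 - 10)*(-129) + o(90)) + 95563 = ((-202 - 10)*(-129) + (-538/3 - ⅓*90² + (11/3)*90)) + 95563 = (-212*(-129) + (-538/3 - ⅓*8100 + 330)) + 95563 = (27348 + (-538/3 - 2700 + 330)) + 95563 = (27348 - 7648/3) + 95563 = 74396/3 + 95563 = 361085/3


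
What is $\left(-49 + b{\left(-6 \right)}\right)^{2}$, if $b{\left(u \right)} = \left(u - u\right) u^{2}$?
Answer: $2401$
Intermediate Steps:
$b{\left(u \right)} = 0$ ($b{\left(u \right)} = 0 u^{2} = 0$)
$\left(-49 + b{\left(-6 \right)}\right)^{2} = \left(-49 + 0\right)^{2} = \left(-49\right)^{2} = 2401$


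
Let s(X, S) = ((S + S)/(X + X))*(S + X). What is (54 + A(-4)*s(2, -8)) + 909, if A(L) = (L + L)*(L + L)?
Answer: 2499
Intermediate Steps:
A(L) = 4*L² (A(L) = (2*L)*(2*L) = 4*L²)
s(X, S) = S*(S + X)/X (s(X, S) = ((2*S)/((2*X)))*(S + X) = ((2*S)*(1/(2*X)))*(S + X) = (S/X)*(S + X) = S*(S + X)/X)
(54 + A(-4)*s(2, -8)) + 909 = (54 + (4*(-4)²)*(-8*(-8 + 2)/2)) + 909 = (54 + (4*16)*(-8*½*(-6))) + 909 = (54 + 64*24) + 909 = (54 + 1536) + 909 = 1590 + 909 = 2499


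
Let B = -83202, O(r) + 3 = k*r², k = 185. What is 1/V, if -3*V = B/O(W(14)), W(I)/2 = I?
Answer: 145037/27734 ≈ 5.2296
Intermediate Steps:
W(I) = 2*I
O(r) = -3 + 185*r²
V = 27734/145037 (V = -(-27734)/(-3 + 185*(2*14)²) = -(-27734)/(-3 + 185*28²) = -(-27734)/(-3 + 185*784) = -(-27734)/(-3 + 145040) = -(-27734)/145037 = -⅓*(-83202/145037) = 27734/145037 ≈ 0.19122)
1/V = 1/(27734/145037) = 145037/27734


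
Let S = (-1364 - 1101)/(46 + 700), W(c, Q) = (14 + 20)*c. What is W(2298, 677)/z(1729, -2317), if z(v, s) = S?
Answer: -3428616/145 ≈ -23646.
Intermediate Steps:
W(c, Q) = 34*c
S = -2465/746 ≈ -3.3043
z(v, s) = -2465/746
W(2298, 677)/z(1729, -2317) = (34*2298)/(-2465/746) = 78132*(-746/2465) = -3428616/145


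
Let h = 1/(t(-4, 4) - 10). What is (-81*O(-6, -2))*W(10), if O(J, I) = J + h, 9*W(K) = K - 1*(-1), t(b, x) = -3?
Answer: 7821/13 ≈ 601.62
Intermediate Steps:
W(K) = ⅑ + K/9 (W(K) = (K - 1*(-1))/9 = (K + 1)/9 = (1 + K)/9 = ⅑ + K/9)
h = -1/13 (h = 1/(-3 - 10) = 1/(-13) = -1/13 ≈ -0.076923)
O(J, I) = -1/13 + J (O(J, I) = J - 1/13 = -1/13 + J)
(-81*O(-6, -2))*W(10) = (-81*(-1/13 - 6))*(⅑ + (⅑)*10) = (-81*(-79/13))*(⅑ + 10/9) = (6399/13)*(11/9) = 7821/13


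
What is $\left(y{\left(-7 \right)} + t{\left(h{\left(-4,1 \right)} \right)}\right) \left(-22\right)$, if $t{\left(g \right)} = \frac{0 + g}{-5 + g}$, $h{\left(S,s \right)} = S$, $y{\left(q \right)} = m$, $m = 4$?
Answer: $- \frac{880}{9} \approx -97.778$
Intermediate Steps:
$y{\left(q \right)} = 4$
$t{\left(g \right)} = \frac{g}{-5 + g}$
$\left(y{\left(-7 \right)} + t{\left(h{\left(-4,1 \right)} \right)}\right) \left(-22\right) = \left(4 - \frac{4}{-5 - 4}\right) \left(-22\right) = \left(4 - \frac{4}{-9}\right) \left(-22\right) = \left(4 - - \frac{4}{9}\right) \left(-22\right) = \left(4 + \frac{4}{9}\right) \left(-22\right) = \frac{40}{9} \left(-22\right) = - \frac{880}{9}$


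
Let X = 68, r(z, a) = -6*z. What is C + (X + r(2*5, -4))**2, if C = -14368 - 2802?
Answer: -17106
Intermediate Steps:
C = -17170
C + (X + r(2*5, -4))**2 = -17170 + (68 - 12*5)**2 = -17170 + (68 - 6*10)**2 = -17170 + (68 - 60)**2 = -17170 + 8**2 = -17170 + 64 = -17106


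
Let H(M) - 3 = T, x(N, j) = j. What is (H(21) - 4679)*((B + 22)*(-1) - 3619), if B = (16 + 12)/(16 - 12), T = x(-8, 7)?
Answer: 17032512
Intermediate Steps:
T = 7
B = 7 (B = 28/4 = 28*(¼) = 7)
H(M) = 10 (H(M) = 3 + 7 = 10)
(H(21) - 4679)*((B + 22)*(-1) - 3619) = (10 - 4679)*((7 + 22)*(-1) - 3619) = -4669*(29*(-1) - 3619) = -4669*(-29 - 3619) = -4669*(-3648) = 17032512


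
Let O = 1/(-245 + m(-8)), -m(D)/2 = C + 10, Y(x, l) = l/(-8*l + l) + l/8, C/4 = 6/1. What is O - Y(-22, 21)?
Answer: -43563/17528 ≈ -2.4853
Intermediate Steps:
C = 24 (C = 4*(6/1) = 4*(6*1) = 4*6 = 24)
Y(x, l) = -1/7 + l/8 (Y(x, l) = l/((-7*l)) + l*(1/8) = l*(-1/(7*l)) + l/8 = -1/7 + l/8)
m(D) = -68 (m(D) = -2*(24 + 10) = -2*34 = -68)
O = -1/313 (O = 1/(-245 - 68) = 1/(-313) = -1/313 ≈ -0.0031949)
O - Y(-22, 21) = -1/313 - (-1/7 + (1/8)*21) = -1/313 - (-1/7 + 21/8) = -1/313 - 1*139/56 = -1/313 - 139/56 = -43563/17528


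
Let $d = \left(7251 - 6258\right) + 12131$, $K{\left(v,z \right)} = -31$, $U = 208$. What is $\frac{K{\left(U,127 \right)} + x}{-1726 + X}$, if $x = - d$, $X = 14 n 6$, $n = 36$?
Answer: $- \frac{13155}{1298} \approx -10.135$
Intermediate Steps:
$X = 3024$ ($X = 14 \cdot 36 \cdot 6 = 504 \cdot 6 = 3024$)
$d = 13124$ ($d = 993 + 12131 = 13124$)
$x = -13124$ ($x = \left(-1\right) 13124 = -13124$)
$\frac{K{\left(U,127 \right)} + x}{-1726 + X} = \frac{-31 - 13124}{-1726 + 3024} = - \frac{13155}{1298}$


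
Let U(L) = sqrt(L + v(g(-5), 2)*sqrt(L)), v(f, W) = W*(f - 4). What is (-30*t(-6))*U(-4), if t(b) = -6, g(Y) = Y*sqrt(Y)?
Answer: 360*sqrt(-1 - 4*I + 5*sqrt(5)) ≈ 1169.8 - 221.57*I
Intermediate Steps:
g(Y) = Y**(3/2)
v(f, W) = W*(-4 + f)
U(L) = sqrt(L + sqrt(L)*(-8 - 10*I*sqrt(5))) (U(L) = sqrt(L + (2*(-4 + (-5)**(3/2)))*sqrt(L)) = sqrt(L + (2*(-4 - 5*I*sqrt(5)))*sqrt(L)) = sqrt(L + (-8 - 10*I*sqrt(5))*sqrt(L)) = sqrt(L + sqrt(L)*(-8 - 10*I*sqrt(5))))
(-30*t(-6))*U(-4) = (-30*(-6))*sqrt(-4 - 2*sqrt(-4)*(4 + 5*I*sqrt(5))) = 180*sqrt(-4 - 2*2*I*(4 + 5*I*sqrt(5))) = 180*sqrt(-4 - 4*I*(4 + 5*I*sqrt(5)))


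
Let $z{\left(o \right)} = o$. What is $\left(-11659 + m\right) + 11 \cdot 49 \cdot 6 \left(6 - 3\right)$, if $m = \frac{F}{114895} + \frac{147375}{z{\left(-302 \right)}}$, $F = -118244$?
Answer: $- \frac{84872913843}{34698290} \approx -2446.0$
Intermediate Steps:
$m = - \frac{16968360313}{34698290}$ ($m = - \frac{118244}{114895} + \frac{147375}{-302} = \left(-118244\right) \frac{1}{114895} + 147375 \left(- \frac{1}{302}\right) = - \frac{118244}{114895} - \frac{147375}{302} = - \frac{16968360313}{34698290} \approx -489.03$)
$\left(-11659 + m\right) + 11 \cdot 49 \cdot 6 \left(6 - 3\right) = \left(-11659 - \frac{16968360313}{34698290}\right) + 11 \cdot 49 \cdot 6 \left(6 - 3\right) = - \frac{421515723423}{34698290} + 539 \cdot 6 \cdot 3 = - \frac{421515723423}{34698290} + 539 \cdot 18 = - \frac{421515723423}{34698290} + 9702 = - \frac{84872913843}{34698290}$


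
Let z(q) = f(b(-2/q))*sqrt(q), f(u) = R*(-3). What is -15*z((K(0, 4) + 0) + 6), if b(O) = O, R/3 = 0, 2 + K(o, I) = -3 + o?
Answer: 0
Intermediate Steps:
K(o, I) = -5 + o (K(o, I) = -2 + (-3 + o) = -5 + o)
R = 0 (R = 3*0 = 0)
f(u) = 0 (f(u) = 0*(-3) = 0)
z(q) = 0 (z(q) = 0*sqrt(q) = 0)
-15*z((K(0, 4) + 0) + 6) = -15*0 = 0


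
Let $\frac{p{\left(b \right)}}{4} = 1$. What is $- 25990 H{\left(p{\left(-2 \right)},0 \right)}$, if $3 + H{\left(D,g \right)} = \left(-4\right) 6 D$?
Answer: $2573010$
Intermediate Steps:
$p{\left(b \right)} = 4$ ($p{\left(b \right)} = 4 \cdot 1 = 4$)
$H{\left(D,g \right)} = -3 - 24 D$ ($H{\left(D,g \right)} = -3 + \left(-4\right) 6 D = -3 - 24 D$)
$- 25990 H{\left(p{\left(-2 \right)},0 \right)} = - 25990 \left(-3 - 96\right) = \left(-25990\right) \left(-99\right) = 2573010$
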